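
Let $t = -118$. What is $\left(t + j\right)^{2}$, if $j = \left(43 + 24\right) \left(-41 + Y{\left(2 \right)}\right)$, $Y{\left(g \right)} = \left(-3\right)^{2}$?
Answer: $5116644$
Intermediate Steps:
$Y{\left(g \right)} = 9$
$j = -2144$ ($j = \left(43 + 24\right) \left(-41 + 9\right) = 67 \left(-32\right) = -2144$)
$\left(t + j\right)^{2} = \left(-118 - 2144\right)^{2} = \left(-2262\right)^{2} = 5116644$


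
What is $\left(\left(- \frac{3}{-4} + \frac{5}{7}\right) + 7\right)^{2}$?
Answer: $\frac{56169}{784} \approx 71.644$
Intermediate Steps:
$\left(\left(- \frac{3}{-4} + \frac{5}{7}\right) + 7\right)^{2} = \left(\left(\left(-3\right) \left(- \frac{1}{4}\right) + 5 \cdot \frac{1}{7}\right) + 7\right)^{2} = \left(\left(\frac{3}{4} + \frac{5}{7}\right) + 7\right)^{2} = \left(\frac{41}{28} + 7\right)^{2} = \left(\frac{237}{28}\right)^{2} = \frac{56169}{784}$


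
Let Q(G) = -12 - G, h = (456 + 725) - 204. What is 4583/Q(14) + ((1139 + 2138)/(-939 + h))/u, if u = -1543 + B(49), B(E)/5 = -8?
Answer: -68942746/391001 ≈ -176.32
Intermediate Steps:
B(E) = -40 (B(E) = 5*(-8) = -40)
h = 977 (h = 1181 - 204 = 977)
u = -1583 (u = -1543 - 40 = -1583)
4583/Q(14) + ((1139 + 2138)/(-939 + h))/u = 4583/(-12 - 1*14) + ((1139 + 2138)/(-939 + 977))/(-1583) = 4583/(-12 - 14) + (3277/38)*(-1/1583) = 4583/(-26) + (3277*(1/38))*(-1/1583) = 4583*(-1/26) + (3277/38)*(-1/1583) = -4583/26 - 3277/60154 = -68942746/391001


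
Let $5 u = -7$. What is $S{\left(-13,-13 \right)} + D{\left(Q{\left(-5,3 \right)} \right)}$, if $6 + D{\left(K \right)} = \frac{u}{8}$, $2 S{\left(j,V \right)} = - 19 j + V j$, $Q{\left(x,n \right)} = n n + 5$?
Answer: $\frac{8073}{40} \approx 201.82$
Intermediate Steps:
$Q{\left(x,n \right)} = 5 + n^{2}$ ($Q{\left(x,n \right)} = n^{2} + 5 = 5 + n^{2}$)
$S{\left(j,V \right)} = - \frac{19 j}{2} + \frac{V j}{2}$ ($S{\left(j,V \right)} = \frac{- 19 j + V j}{2} = - \frac{19 j}{2} + \frac{V j}{2}$)
$u = - \frac{7}{5}$ ($u = \frac{1}{5} \left(-7\right) = - \frac{7}{5} \approx -1.4$)
$D{\left(K \right)} = - \frac{247}{40}$ ($D{\left(K \right)} = -6 - \frac{7}{5 \cdot 8} = -6 - \frac{7}{40} = - \frac{247}{40}$)
$S{\left(-13,-13 \right)} + D{\left(Q{\left(-5,3 \right)} \right)} = \frac{1}{2} \left(-13\right) \left(-19 - 13\right) - \frac{247}{40} = \frac{1}{2} \left(-13\right) \left(-32\right) - \frac{247}{40} = 208 - \frac{247}{40} = \frac{8073}{40}$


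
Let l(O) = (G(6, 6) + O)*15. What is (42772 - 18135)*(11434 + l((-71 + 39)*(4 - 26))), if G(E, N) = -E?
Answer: 539648848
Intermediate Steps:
l(O) = -90 + 15*O (l(O) = (-1*6 + O)*15 = (-6 + O)*15 = -90 + 15*O)
(42772 - 18135)*(11434 + l((-71 + 39)*(4 - 26))) = (42772 - 18135)*(11434 + (-90 + 15*((-71 + 39)*(4 - 26)))) = 24637*(11434 + (-90 + 15*(-32*(-22)))) = 24637*(11434 + (-90 + 15*704)) = 24637*(11434 + (-90 + 10560)) = 24637*(11434 + 10470) = 24637*21904 = 539648848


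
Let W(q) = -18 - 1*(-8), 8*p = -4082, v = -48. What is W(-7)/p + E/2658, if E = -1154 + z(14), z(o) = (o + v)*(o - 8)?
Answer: -1332679/2712489 ≈ -0.49131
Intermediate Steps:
z(o) = (-48 + o)*(-8 + o) (z(o) = (o - 48)*(o - 8) = (-48 + o)*(-8 + o))
p = -2041/4 (p = (⅛)*(-4082) = -2041/4 ≈ -510.25)
W(q) = -10 (W(q) = -18 + 8 = -10)
E = -1358 (E = -1154 + (384 + 14² - 56*14) = -1154 + (384 + 196 - 784) = -1154 - 204 = -1358)
W(-7)/p + E/2658 = -10/(-2041/4) - 1358/2658 = -10*(-4/2041) - 1358*1/2658 = 40/2041 - 679/1329 = -1332679/2712489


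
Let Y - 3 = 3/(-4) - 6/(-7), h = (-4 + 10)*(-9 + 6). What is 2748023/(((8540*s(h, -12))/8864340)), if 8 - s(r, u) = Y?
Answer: 4871882039964/8357 ≈ 5.8297e+8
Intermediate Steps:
h = -18 (h = 6*(-3) = -18)
Y = 87/28 (Y = 3 + (3/(-4) - 6/(-7)) = 3 + (3*(-¼) - 6*(-⅐)) = 3 + (-¾ + 6/7) = 3 + 3/28 = 87/28 ≈ 3.1071)
s(r, u) = 137/28 (s(r, u) = 8 - 1*87/28 = 8 - 87/28 = 137/28)
2748023/(((8540*s(h, -12))/8864340)) = 2748023/(((8540*(137/28))/8864340)) = 2748023/((41785*(1/8864340))) = 2748023/(8357/1772868) = 2748023*(1772868/8357) = 4871882039964/8357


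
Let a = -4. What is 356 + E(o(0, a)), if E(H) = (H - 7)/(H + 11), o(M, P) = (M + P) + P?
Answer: 351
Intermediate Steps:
o(M, P) = M + 2*P
E(H) = (-7 + H)/(11 + H)
356 + E(o(0, a)) = 356 + (-7 + (0 + 2*(-4)))/(11 + (0 + 2*(-4))) = 356 + (-7 + (0 - 8))/(11 + (0 - 8)) = 356 + (-7 - 8)/(11 - 8) = 356 - 15/3 = 356 + (⅓)*(-15) = 356 - 5 = 351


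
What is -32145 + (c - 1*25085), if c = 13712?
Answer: -43518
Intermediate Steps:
-32145 + (c - 1*25085) = -32145 + (13712 - 1*25085) = -32145 + (13712 - 25085) = -32145 - 11373 = -43518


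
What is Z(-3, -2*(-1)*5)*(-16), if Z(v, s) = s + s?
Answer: -320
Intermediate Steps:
Z(v, s) = 2*s
Z(-3, -2*(-1)*5)*(-16) = (2*(-2*(-1)*5))*(-16) = (2*(2*5))*(-16) = (2*10)*(-16) = 20*(-16) = -320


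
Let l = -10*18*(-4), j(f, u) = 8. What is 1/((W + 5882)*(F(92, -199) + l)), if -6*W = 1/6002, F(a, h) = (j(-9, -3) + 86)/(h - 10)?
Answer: 198066/838293446501 ≈ 2.3627e-7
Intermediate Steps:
l = 720 (l = -180*(-4) = 720)
F(a, h) = 94/(-10 + h) (F(a, h) = (8 + 86)/(h - 10) = 94/(-10 + h))
W = -1/36012 (W = -⅙/6002 = -⅙*1/6002 = -1/36012 ≈ -2.7769e-5)
1/((W + 5882)*(F(92, -199) + l)) = 1/((-1/36012 + 5882)*(94/(-10 - 199) + 720)) = 1/(211822583*(94/(-209) + 720)/36012) = 1/(211822583*(94*(-1/209) + 720)/36012) = 1/(211822583*(-94/209 + 720)/36012) = 1/((211822583/36012)*(150386/209)) = 1/(838293446501/198066) = 198066/838293446501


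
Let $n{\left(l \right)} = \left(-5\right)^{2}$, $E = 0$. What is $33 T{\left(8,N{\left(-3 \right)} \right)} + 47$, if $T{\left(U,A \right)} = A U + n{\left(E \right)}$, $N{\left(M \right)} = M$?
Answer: $80$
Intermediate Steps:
$n{\left(l \right)} = 25$
$T{\left(U,A \right)} = 25 + A U$ ($T{\left(U,A \right)} = A U + 25 = 25 + A U$)
$33 T{\left(8,N{\left(-3 \right)} \right)} + 47 = 33 \left(25 - 24\right) + 47 = 33 \cdot 1 + 47 = 33 + 47 = 80$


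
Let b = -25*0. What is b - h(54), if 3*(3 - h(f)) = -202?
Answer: -211/3 ≈ -70.333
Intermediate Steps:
h(f) = 211/3 (h(f) = 3 - ⅓*(-202) = 3 + 202/3 = 211/3)
b = 0
b - h(54) = 0 - 1*211/3 = 0 - 211/3 = -211/3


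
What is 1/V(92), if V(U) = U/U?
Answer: 1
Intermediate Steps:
V(U) = 1
1/V(92) = 1/1 = 1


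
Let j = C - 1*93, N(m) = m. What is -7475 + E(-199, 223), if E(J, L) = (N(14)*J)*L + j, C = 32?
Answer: -628814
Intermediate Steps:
j = -61 (j = 32 - 1*93 = 32 - 93 = -61)
E(J, L) = -61 + 14*J*L (E(J, L) = (14*J)*L - 61 = 14*J*L - 61 = -61 + 14*J*L)
-7475 + E(-199, 223) = -7475 + (-61 + 14*(-199)*223) = -7475 + (-61 - 621278) = -7475 - 621339 = -628814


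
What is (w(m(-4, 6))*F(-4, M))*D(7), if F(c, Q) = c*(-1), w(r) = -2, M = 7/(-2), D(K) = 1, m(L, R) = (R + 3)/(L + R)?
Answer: -8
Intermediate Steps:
m(L, R) = (3 + R)/(L + R)
M = -7/2 (M = 7*(-½) = -7/2 ≈ -3.5000)
F(c, Q) = -c
(w(m(-4, 6))*F(-4, M))*D(7) = -(-2)*(-4)*1 = -2*4*1 = -8*1 = -8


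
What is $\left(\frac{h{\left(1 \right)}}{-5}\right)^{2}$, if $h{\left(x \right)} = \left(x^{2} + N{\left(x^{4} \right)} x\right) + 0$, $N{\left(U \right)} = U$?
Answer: $\frac{4}{25} \approx 0.16$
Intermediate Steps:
$h{\left(x \right)} = x^{2} + x^{5}$ ($h{\left(x \right)} = \left(x^{2} + x^{4} x\right) + 0 = \left(x^{2} + x^{5}\right) + 0 = x^{2} + x^{5}$)
$\left(\frac{h{\left(1 \right)}}{-5}\right)^{2} = \left(\frac{1^{2} + 1^{5}}{-5}\right)^{2} = \left(\left(1 + 1\right) \left(- \frac{1}{5}\right)\right)^{2} = \left(2 \left(- \frac{1}{5}\right)\right)^{2} = \left(- \frac{2}{5}\right)^{2} = \frac{4}{25}$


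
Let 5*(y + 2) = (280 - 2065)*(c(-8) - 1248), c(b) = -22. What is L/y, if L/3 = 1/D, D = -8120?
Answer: -3/3681510560 ≈ -8.1488e-10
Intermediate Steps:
y = 453388 (y = -2 + ((280 - 2065)*(-22 - 1248))/5 = -2 + (-1785*(-1270))/5 = -2 + (⅕)*2266950 = -2 + 453390 = 453388)
L = -3/8120 (L = 3/(-8120) = 3*(-1/8120) = -3/8120 ≈ -0.00036946)
L/y = -3/8120/453388 = -3/8120*1/453388 = -3/3681510560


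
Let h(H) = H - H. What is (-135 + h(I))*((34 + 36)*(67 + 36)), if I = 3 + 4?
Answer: -973350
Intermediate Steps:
I = 7
h(H) = 0
(-135 + h(I))*((34 + 36)*(67 + 36)) = (-135 + 0)*((34 + 36)*(67 + 36)) = -9450*103 = -135*7210 = -973350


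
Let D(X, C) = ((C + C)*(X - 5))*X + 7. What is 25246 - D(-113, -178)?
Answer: 4772143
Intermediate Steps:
D(X, C) = 7 + 2*C*X*(-5 + X) (D(X, C) = ((2*C)*(-5 + X))*X + 7 = (2*C*(-5 + X))*X + 7 = 2*C*X*(-5 + X) + 7 = 7 + 2*C*X*(-5 + X))
25246 - D(-113, -178) = 25246 - (7 - 10*(-178)*(-113) + 2*(-178)*(-113)**2) = 25246 - (7 - 201140 + 2*(-178)*12769) = 25246 - (7 - 201140 - 4545764) = 25246 - 1*(-4746897) = 25246 + 4746897 = 4772143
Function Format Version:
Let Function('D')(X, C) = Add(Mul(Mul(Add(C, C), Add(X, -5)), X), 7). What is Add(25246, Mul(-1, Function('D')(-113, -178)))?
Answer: 4772143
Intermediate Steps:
Function('D')(X, C) = Add(7, Mul(2, C, X, Add(-5, X))) (Function('D')(X, C) = Add(Mul(Mul(Mul(2, C), Add(-5, X)), X), 7) = Add(Mul(Mul(2, C, Add(-5, X)), X), 7) = Add(Mul(2, C, X, Add(-5, X)), 7) = Add(7, Mul(2, C, X, Add(-5, X))))
Add(25246, Mul(-1, Function('D')(-113, -178))) = Add(25246, Mul(-1, Add(7, Mul(-10, -178, -113), Mul(2, -178, Pow(-113, 2))))) = Add(25246, Mul(-1, Add(7, -201140, Mul(2, -178, 12769)))) = Add(25246, Mul(-1, Add(7, -201140, -4545764))) = Add(25246, Mul(-1, -4746897)) = Add(25246, 4746897) = 4772143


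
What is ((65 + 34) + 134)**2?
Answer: 54289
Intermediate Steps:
((65 + 34) + 134)**2 = (99 + 134)**2 = 233**2 = 54289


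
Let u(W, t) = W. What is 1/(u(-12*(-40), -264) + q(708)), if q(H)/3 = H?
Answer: 1/2604 ≈ 0.00038402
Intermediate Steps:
q(H) = 3*H
1/(u(-12*(-40), -264) + q(708)) = 1/(-12*(-40) + 3*708) = 1/(480 + 2124) = 1/2604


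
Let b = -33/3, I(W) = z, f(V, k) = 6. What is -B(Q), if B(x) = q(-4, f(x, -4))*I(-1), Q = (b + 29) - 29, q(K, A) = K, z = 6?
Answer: 24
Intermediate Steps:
I(W) = 6
b = -11 (b = -33*1/3 = -11)
Q = -11 (Q = (-11 + 29) - 29 = 18 - 29 = -11)
B(x) = -24 (B(x) = -4*6 = -24)
-B(Q) = -1*(-24) = 24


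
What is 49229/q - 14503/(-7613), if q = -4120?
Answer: -315028017/31365560 ≈ -10.044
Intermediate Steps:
49229/q - 14503/(-7613) = 49229/(-4120) - 14503/(-7613) = 49229*(-1/4120) - 14503*(-1/7613) = -49229/4120 + 14503/7613 = -315028017/31365560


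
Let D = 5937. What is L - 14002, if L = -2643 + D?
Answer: -10708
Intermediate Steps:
L = 3294 (L = -2643 + 5937 = 3294)
L - 14002 = 3294 - 14002 = -10708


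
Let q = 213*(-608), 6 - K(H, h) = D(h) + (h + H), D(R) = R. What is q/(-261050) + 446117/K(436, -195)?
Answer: -11645366269/1044200 ≈ -11152.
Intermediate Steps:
K(H, h) = 6 - H - 2*h (K(H, h) = 6 - (h + (h + H)) = 6 - (h + (H + h)) = 6 - (H + 2*h) = 6 + (-H - 2*h) = 6 - H - 2*h)
q = -129504
q/(-261050) + 446117/K(436, -195) = -129504/(-261050) + 446117/(6 - 1*436 - 2*(-195)) = -129504*(-1/261050) + 446117/(6 - 436 + 390) = 64752/130525 + 446117/(-40) = 64752/130525 + 446117*(-1/40) = 64752/130525 - 446117/40 = -11645366269/1044200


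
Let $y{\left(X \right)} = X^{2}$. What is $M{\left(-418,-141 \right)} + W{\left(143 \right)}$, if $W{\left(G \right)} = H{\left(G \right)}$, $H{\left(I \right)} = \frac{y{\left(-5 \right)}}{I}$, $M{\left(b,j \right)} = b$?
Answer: $- \frac{59749}{143} \approx -417.83$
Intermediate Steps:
$H{\left(I \right)} = \frac{25}{I}$ ($H{\left(I \right)} = \frac{\left(-5\right)^{2}}{I} = \frac{25}{I}$)
$W{\left(G \right)} = \frac{25}{G}$
$M{\left(-418,-141 \right)} + W{\left(143 \right)} = -418 + \frac{25}{143} = - \frac{59749}{143}$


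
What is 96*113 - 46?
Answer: 10802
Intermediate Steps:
96*113 - 46 = 10848 - 46 = 10802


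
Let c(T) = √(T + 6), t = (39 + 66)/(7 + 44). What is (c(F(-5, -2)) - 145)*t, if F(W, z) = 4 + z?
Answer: -5075/17 + 70*√2/17 ≈ -292.71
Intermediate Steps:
t = 35/17 (t = 105/51 = 105*(1/51) = 35/17 ≈ 2.0588)
c(T) = √(6 + T)
(c(F(-5, -2)) - 145)*t = (√(6 + (4 - 2)) - 145)*(35/17) = (√(6 + 2) - 145)*(35/17) = (√8 - 145)*(35/17) = (2*√2 - 145)*(35/17) = (-145 + 2*√2)*(35/17) = -5075/17 + 70*√2/17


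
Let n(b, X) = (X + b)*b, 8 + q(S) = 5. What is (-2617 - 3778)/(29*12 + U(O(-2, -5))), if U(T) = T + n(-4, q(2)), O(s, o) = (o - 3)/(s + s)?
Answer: -6395/378 ≈ -16.918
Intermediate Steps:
q(S) = -3 (q(S) = -8 + 5 = -3)
n(b, X) = b*(X + b)
O(s, o) = (-3 + o)/(2*s) (O(s, o) = (-3 + o)/((2*s)) = (-3 + o)*(1/(2*s)) = (-3 + o)/(2*s))
U(T) = 28 + T (U(T) = T - 4*(-3 - 4) = T - 4*(-7) = T + 28 = 28 + T)
(-2617 - 3778)/(29*12 + U(O(-2, -5))) = (-2617 - 3778)/(29*12 + (28 + (½)*(-3 - 5)/(-2))) = -6395/(348 + (28 + (½)*(-½)*(-8))) = -6395/(348 + (28 + 2)) = -6395/(348 + 30) = -6395/378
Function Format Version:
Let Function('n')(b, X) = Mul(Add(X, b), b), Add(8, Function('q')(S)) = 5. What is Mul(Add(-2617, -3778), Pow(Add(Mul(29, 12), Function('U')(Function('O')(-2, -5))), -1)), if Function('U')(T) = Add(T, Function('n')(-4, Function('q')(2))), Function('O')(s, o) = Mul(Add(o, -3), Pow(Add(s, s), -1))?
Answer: Rational(-6395, 378) ≈ -16.918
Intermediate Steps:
Function('q')(S) = -3 (Function('q')(S) = Add(-8, 5) = -3)
Function('n')(b, X) = Mul(b, Add(X, b))
Function('O')(s, o) = Mul(Rational(1, 2), Pow(s, -1), Add(-3, o)) (Function('O')(s, o) = Mul(Add(-3, o), Pow(Mul(2, s), -1)) = Mul(Add(-3, o), Mul(Rational(1, 2), Pow(s, -1))) = Mul(Rational(1, 2), Pow(s, -1), Add(-3, o)))
Function('U')(T) = Add(28, T) (Function('U')(T) = Add(T, Mul(-4, Add(-3, -4))) = Add(T, Mul(-4, -7)) = Add(T, 28) = Add(28, T))
Mul(Add(-2617, -3778), Pow(Add(Mul(29, 12), Function('U')(Function('O')(-2, -5))), -1)) = Mul(Add(-2617, -3778), Pow(Add(Mul(29, 12), Add(28, Mul(Rational(1, 2), Pow(-2, -1), Add(-3, -5)))), -1)) = Mul(-6395, Pow(Add(348, Add(28, Mul(Rational(1, 2), Rational(-1, 2), -8))), -1)) = Mul(-6395, Pow(Add(348, Add(28, 2)), -1)) = Mul(-6395, Pow(Add(348, 30), -1)) = Mul(-6395, Pow(378, -1)) = Mul(-6395, Rational(1, 378)) = Rational(-6395, 378)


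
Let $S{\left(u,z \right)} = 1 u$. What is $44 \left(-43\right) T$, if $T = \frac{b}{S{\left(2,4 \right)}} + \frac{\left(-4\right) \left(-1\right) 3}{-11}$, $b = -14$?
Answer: $15308$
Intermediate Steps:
$S{\left(u,z \right)} = u$
$T = - \frac{89}{11}$ ($T = - \frac{14}{2} + \frac{\left(-4\right) \left(-1\right) 3}{-11} = \left(-14\right) \frac{1}{2} + 4 \cdot 3 \left(- \frac{1}{11}\right) = -7 + 12 \left(- \frac{1}{11}\right) = -7 - \frac{12}{11} = - \frac{89}{11} \approx -8.0909$)
$44 \left(-43\right) T = 44 \left(-43\right) \left(- \frac{89}{11}\right) = \left(-1892\right) \left(- \frac{89}{11}\right) = 15308$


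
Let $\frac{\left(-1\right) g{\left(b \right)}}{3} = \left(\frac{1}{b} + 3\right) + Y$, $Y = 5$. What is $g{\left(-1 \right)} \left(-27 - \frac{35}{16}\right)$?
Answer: $\frac{9807}{16} \approx 612.94$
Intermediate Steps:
$g{\left(b \right)} = -24 - \frac{3}{b}$ ($g{\left(b \right)} = - 3 \left(\left(\frac{1}{b} + 3\right) + 5\right) = - 3 \left(\left(3 + \frac{1}{b}\right) + 5\right) = - 3 \left(8 + \frac{1}{b}\right) = -24 - \frac{3}{b}$)
$g{\left(-1 \right)} \left(-27 - \frac{35}{16}\right) = \left(-24 - \frac{3}{-1}\right) \left(-27 - \frac{35}{16}\right) = \left(-24 - -3\right) \left(-27 - \frac{35}{16}\right) = \left(-24 + 3\right) \left(-27 - \frac{35}{16}\right) = \left(-21\right) \left(- \frac{467}{16}\right) = \frac{9807}{16}$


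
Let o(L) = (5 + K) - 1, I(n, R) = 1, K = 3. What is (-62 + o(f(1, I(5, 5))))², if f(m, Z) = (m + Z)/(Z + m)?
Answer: 3025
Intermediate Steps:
f(m, Z) = 1 (f(m, Z) = (Z + m)/(Z + m) = 1)
o(L) = 7 (o(L) = (5 + 3) - 1 = 8 - 1 = 7)
(-62 + o(f(1, I(5, 5))))² = (-62 + 7)² = (-55)² = 3025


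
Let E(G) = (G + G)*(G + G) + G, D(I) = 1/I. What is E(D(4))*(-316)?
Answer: -158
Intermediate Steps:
E(G) = G + 4*G² (E(G) = (2*G)*(2*G) + G = 4*G² + G = G + 4*G²)
E(D(4))*(-316) = ((1 + 4/4)/4)*(-316) = ((1 + 4*(¼))/4)*(-316) = ((1 + 1)/4)*(-316) = ((¼)*2)*(-316) = (½)*(-316) = -158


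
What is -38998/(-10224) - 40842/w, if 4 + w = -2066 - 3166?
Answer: 77720267/6691608 ≈ 11.615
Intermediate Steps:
w = -5236 (w = -4 + (-2066 - 3166) = -4 - 5232 = -5236)
-38998/(-10224) - 40842/w = -38998/(-10224) - 40842/(-5236) = -38998*(-1/10224) - 40842*(-1/5236) = 19499/5112 + 20421/2618 = 77720267/6691608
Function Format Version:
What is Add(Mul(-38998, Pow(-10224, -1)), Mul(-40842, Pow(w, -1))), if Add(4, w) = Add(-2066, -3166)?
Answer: Rational(77720267, 6691608) ≈ 11.615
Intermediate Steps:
w = -5236 (w = Add(-4, Add(-2066, -3166)) = Add(-4, -5232) = -5236)
Add(Mul(-38998, Pow(-10224, -1)), Mul(-40842, Pow(w, -1))) = Add(Mul(-38998, Pow(-10224, -1)), Mul(-40842, Pow(-5236, -1))) = Add(Mul(-38998, Rational(-1, 10224)), Mul(-40842, Rational(-1, 5236))) = Add(Rational(19499, 5112), Rational(20421, 2618)) = Rational(77720267, 6691608)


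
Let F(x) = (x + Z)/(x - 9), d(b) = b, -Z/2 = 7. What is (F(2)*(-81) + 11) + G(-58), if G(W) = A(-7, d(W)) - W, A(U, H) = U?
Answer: -538/7 ≈ -76.857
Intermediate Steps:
Z = -14 (Z = -2*7 = -14)
G(W) = -7 - W
F(x) = (-14 + x)/(-9 + x) (F(x) = (x - 14)/(x - 9) = (-14 + x)/(-9 + x))
(F(2)*(-81) + 11) + G(-58) = (((-14 + 2)/(-9 + 2))*(-81) + 11) + (-7 - 1*(-58)) = ((-12/(-7))*(-81) + 11) + (-7 + 58) = (-1/7*(-12)*(-81) + 11) + 51 = ((12/7)*(-81) + 11) + 51 = (-972/7 + 11) + 51 = -895/7 + 51 = -538/7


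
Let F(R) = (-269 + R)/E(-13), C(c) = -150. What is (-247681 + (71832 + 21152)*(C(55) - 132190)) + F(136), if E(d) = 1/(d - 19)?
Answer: -12305745985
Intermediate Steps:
E(d) = 1/(-19 + d)
F(R) = 8608 - 32*R (F(R) = (-269 + R)/(1/(-19 - 13)) = (-269 + R)/(1/(-32)) = (-269 + R)/(-1/32) = (-269 + R)*(-32) = 8608 - 32*R)
(-247681 + (71832 + 21152)*(C(55) - 132190)) + F(136) = (-247681 + (71832 + 21152)*(-150 - 132190)) + (8608 - 32*136) = (-247681 + 92984*(-132340)) + (8608 - 4352) = (-247681 - 12305502560) + 4256 = -12305750241 + 4256 = -12305745985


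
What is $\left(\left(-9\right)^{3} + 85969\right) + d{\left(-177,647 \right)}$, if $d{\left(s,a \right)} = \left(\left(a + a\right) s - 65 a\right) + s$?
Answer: $-186030$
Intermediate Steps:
$d{\left(s,a \right)} = s - 65 a + 2 a s$ ($d{\left(s,a \right)} = \left(2 a s - 65 a\right) + s = \left(- 65 a + 2 a s\right) + s = s - 65 a + 2 a s$)
$\left(\left(-9\right)^{3} + 85969\right) + d{\left(-177,647 \right)} = \left(\left(-9\right)^{3} + 85969\right) - \left(42232 + 229038\right) = \left(-729 + 85969\right) - 271270 = 85240 - 271270 = -186030$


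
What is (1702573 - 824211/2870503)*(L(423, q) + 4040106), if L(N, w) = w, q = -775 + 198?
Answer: 19742148033154636232/2870503 ≈ 6.8776e+12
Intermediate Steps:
q = -577
(1702573 - 824211/2870503)*(L(423, q) + 4040106) = (1702573 - 824211/2870503)*(-577 + 4040106) = (1702573 - 824211*1/2870503)*4039529 = (1702573 - 824211/2870503)*4039529 = (4887240080008/2870503)*4039529 = 19742148033154636232/2870503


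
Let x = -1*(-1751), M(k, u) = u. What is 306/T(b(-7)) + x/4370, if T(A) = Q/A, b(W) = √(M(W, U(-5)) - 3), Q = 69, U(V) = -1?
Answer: 1751/4370 + 204*I/23 ≈ 0.40069 + 8.8696*I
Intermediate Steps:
x = 1751
b(W) = 2*I (b(W) = √(-1 - 3) = √(-4) = 2*I)
T(A) = 69/A
306/T(b(-7)) + x/4370 = 306/((69/((2*I)))) + 1751/4370 = 306/((69*(-I/2))) + 1751*(1/4370) = 306/((-69*I/2)) + 1751/4370 = 306*(2*I/69) + 1751/4370 = 204*I/23 + 1751/4370 = 1751/4370 + 204*I/23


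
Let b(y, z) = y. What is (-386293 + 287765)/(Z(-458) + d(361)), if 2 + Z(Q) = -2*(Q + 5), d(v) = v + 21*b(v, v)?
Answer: -49264/4423 ≈ -11.138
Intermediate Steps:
d(v) = 22*v (d(v) = v + 21*v = 22*v)
Z(Q) = -12 - 2*Q (Z(Q) = -2 - 2*(Q + 5) = -2 - 2*(5 + Q) = -2 + (-10 - 2*Q) = -12 - 2*Q)
(-386293 + 287765)/(Z(-458) + d(361)) = (-386293 + 287765)/((-12 - 2*(-458)) + 22*361) = -98528/((-12 + 916) + 7942) = -98528/(904 + 7942) = -98528/8846 = -98528*1/8846 = -49264/4423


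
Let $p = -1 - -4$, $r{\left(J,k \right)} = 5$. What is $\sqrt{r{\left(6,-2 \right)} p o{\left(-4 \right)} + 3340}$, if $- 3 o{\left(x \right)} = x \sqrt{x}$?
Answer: $2 \sqrt{835 + 10 i} \approx 57.794 + 0.34606 i$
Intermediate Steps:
$p = 3$ ($p = -1 + 4 = 3$)
$o{\left(x \right)} = - \frac{x^{\frac{3}{2}}}{3}$ ($o{\left(x \right)} = - \frac{x \sqrt{x}}{3} = - \frac{x^{\frac{3}{2}}}{3}$)
$\sqrt{r{\left(6,-2 \right)} p o{\left(-4 \right)} + 3340} = \sqrt{5 \cdot 3 \left(- \frac{\left(-4\right)^{\frac{3}{2}}}{3}\right) + 3340} = \sqrt{15 \left(- \frac{\left(-8\right) i}{3}\right) + 3340} = \sqrt{15 \frac{8 i}{3} + 3340} = \sqrt{40 i + 3340} = \sqrt{3340 + 40 i}$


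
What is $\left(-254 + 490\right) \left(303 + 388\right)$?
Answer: $163076$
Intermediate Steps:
$\left(-254 + 490\right) \left(303 + 388\right) = 236 \cdot 691 = 163076$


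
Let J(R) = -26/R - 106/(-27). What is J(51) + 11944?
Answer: 5483864/459 ≈ 11947.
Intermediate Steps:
J(R) = 106/27 - 26/R (J(R) = -26/R - 106*(-1/27) = -26/R + 106/27 = 106/27 - 26/R)
J(51) + 11944 = (106/27 - 26/51) + 11944 = 1568/459 + 11944 = 5483864/459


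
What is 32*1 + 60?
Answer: 92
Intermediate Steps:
32*1 + 60 = 32 + 60 = 92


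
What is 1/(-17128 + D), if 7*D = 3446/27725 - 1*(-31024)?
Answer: -194075/2463972754 ≈ -7.8765e-5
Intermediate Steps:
D = 860143846/194075 (D = (3446/27725 - 1*(-31024))/7 = (3446*(1/27725) + 31024)/7 = (3446/27725 + 31024)/7 = (⅐)*(860143846/27725) = 860143846/194075 ≈ 4432.0)
1/(-17128 + D) = 1/(-17128 + 860143846/194075) = 1/(-2463972754/194075) = -194075/2463972754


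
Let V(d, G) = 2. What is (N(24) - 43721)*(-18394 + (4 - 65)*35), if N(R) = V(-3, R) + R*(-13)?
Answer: 903912399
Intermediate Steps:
N(R) = 2 - 13*R (N(R) = 2 + R*(-13) = 2 - 13*R)
(N(24) - 43721)*(-18394 + (4 - 65)*35) = ((2 - 13*24) - 43721)*(-18394 + (4 - 65)*35) = ((2 - 312) - 43721)*(-18394 - 61*35) = (-310 - 43721)*(-18394 - 2135) = -44031*(-20529) = 903912399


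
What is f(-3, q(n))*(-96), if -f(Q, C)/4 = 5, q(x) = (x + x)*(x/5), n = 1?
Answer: 1920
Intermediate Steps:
q(x) = 2*x²/5 (q(x) = (2*x)*(x*(⅕)) = (2*x)*(x/5) = 2*x²/5)
f(Q, C) = -20 (f(Q, C) = -4*5 = -20)
f(-3, q(n))*(-96) = -20*(-96) = 1920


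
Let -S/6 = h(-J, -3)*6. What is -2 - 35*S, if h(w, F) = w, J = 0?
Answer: -2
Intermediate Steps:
S = 0 (S = -6*(-1*0)*6 = -0*6 = -6*0 = 0)
-2 - 35*S = -2 - 35*0 = -2 + 0 = -2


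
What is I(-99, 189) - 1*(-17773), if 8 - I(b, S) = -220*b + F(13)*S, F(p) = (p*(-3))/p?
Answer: -3432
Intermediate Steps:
F(p) = -3 (F(p) = (-3*p)/p = -3)
I(b, S) = 8 + 3*S + 220*b (I(b, S) = 8 - (-220*b - 3*S) = 8 + (3*S + 220*b) = 8 + 3*S + 220*b)
I(-99, 189) - 1*(-17773) = (8 + 3*189 + 220*(-99)) - 1*(-17773) = (8 + 567 - 21780) + 17773 = -21205 + 17773 = -3432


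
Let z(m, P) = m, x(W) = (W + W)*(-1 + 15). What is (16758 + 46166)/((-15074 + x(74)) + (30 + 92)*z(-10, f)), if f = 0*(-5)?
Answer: -31462/7111 ≈ -4.4244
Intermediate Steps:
f = 0
x(W) = 28*W (x(W) = (2*W)*14 = 28*W)
(16758 + 46166)/((-15074 + x(74)) + (30 + 92)*z(-10, f)) = (16758 + 46166)/((-15074 + 28*74) + (30 + 92)*(-10)) = 62924/((-15074 + 2072) + 122*(-10)) = 62924/(-13002 - 1220) = 62924/(-14222) = 62924*(-1/14222) = -31462/7111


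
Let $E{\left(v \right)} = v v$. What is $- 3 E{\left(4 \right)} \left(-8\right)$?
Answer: $384$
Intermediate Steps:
$E{\left(v \right)} = v^{2}$
$- 3 E{\left(4 \right)} \left(-8\right) = - 3 \cdot 4^{2} \left(-8\right) = \left(-3\right) 16 \left(-8\right) = \left(-48\right) \left(-8\right) = 384$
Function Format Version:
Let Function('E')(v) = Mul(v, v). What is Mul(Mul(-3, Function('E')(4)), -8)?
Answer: 384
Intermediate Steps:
Function('E')(v) = Pow(v, 2)
Mul(Mul(-3, Function('E')(4)), -8) = Mul(Mul(-3, Pow(4, 2)), -8) = Mul(Mul(-3, 16), -8) = Mul(-48, -8) = 384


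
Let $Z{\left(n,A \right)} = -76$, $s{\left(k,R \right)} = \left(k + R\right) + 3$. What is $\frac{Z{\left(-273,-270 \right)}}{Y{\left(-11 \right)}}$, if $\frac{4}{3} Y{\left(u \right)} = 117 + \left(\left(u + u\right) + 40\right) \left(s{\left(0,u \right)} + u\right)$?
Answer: $\frac{304}{675} \approx 0.45037$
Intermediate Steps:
$s{\left(k,R \right)} = 3 + R + k$ ($s{\left(k,R \right)} = \left(R + k\right) + 3 = 3 + R + k$)
$Y{\left(u \right)} = \frac{351}{4} + \frac{3 \left(3 + 2 u\right) \left(40 + 2 u\right)}{4}$ ($Y{\left(u \right)} = \frac{3 \left(117 + \left(\left(u + u\right) + 40\right) \left(\left(3 + u + 0\right) + u\right)\right)}{4} = \frac{3 \left(117 + \left(2 u + 40\right) \left(\left(3 + u\right) + u\right)\right)}{4} = \frac{3 \left(117 + \left(40 + 2 u\right) \left(3 + 2 u\right)\right)}{4} = \frac{3 \left(117 + \left(3 + 2 u\right) \left(40 + 2 u\right)\right)}{4} = \frac{351}{4} + \frac{3 \left(3 + 2 u\right) \left(40 + 2 u\right)}{4}$)
$\frac{Z{\left(-273,-270 \right)}}{Y{\left(-11 \right)}} = - \frac{76}{\frac{711}{4} + 3 \left(-11\right)^{2} + \frac{129}{2} \left(-11\right)} = - \frac{76}{\frac{711}{4} + 3 \cdot 121 - \frac{1419}{2}} = - \frac{76}{\frac{711}{4} + 363 - \frac{1419}{2}} = - \frac{76}{- \frac{675}{4}} = \left(-76\right) \left(- \frac{4}{675}\right) = \frac{304}{675}$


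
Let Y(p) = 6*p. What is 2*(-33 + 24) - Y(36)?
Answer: -234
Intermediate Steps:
2*(-33 + 24) - Y(36) = 2*(-33 + 24) - 6*36 = 2*(-9) - 1*216 = -18 - 216 = -234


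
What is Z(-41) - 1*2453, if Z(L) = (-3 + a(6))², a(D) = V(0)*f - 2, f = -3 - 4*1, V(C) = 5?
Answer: -853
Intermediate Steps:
f = -7 (f = -3 - 4 = -7)
a(D) = -37 (a(D) = 5*(-7) - 2 = -35 - 2 = -37)
Z(L) = 1600 (Z(L) = (-3 - 37)² = (-40)² = 1600)
Z(-41) - 1*2453 = 1600 - 1*2453 = 1600 - 2453 = -853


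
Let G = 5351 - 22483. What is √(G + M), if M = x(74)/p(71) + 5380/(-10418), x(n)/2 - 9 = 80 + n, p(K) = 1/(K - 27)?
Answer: I*√75662714838/5209 ≈ 52.806*I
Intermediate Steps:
p(K) = 1/(-27 + K)
x(n) = 178 + 2*n (x(n) = 18 + 2*(80 + n) = 18 + (160 + 2*n) = 178 + 2*n)
M = 74715206/5209 (M = (178 + 2*74)/(1/(-27 + 71)) + 5380/(-10418) = (178 + 148)/(1/44) + 5380*(-1/10418) = 326/(1/44) - 2690/5209 = 326*44 - 2690/5209 = 14344 - 2690/5209 = 74715206/5209 ≈ 14343.)
G = -17132
√(G + M) = √(-17132 + 74715206/5209) = √(-14525382/5209) = I*√75662714838/5209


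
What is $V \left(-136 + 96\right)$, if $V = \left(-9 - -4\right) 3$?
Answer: $600$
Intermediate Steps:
$V = -15$ ($V = \left(-9 + 4\right) 3 = \left(-5\right) 3 = -15$)
$V \left(-136 + 96\right) = - 15 \left(-136 + 96\right) = \left(-15\right) \left(-40\right) = 600$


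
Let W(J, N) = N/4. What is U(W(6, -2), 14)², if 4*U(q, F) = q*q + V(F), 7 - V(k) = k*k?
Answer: 570025/256 ≈ 2226.7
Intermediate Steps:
V(k) = 7 - k² (V(k) = 7 - k*k = 7 - k²)
W(J, N) = N/4 (W(J, N) = N*(¼) = N/4)
U(q, F) = 7/4 - F²/4 + q²/4 (U(q, F) = (q*q + (7 - F²))/4 = (q² + (7 - F²))/4 = (7 + q² - F²)/4 = 7/4 - F²/4 + q²/4)
U(W(6, -2), 14)² = (7/4 - ¼*14² + ((¼)*(-2))²/4)² = (7/4 - ¼*196 + (-½)²/4)² = (7/4 - 49 + (¼)*(¼))² = (7/4 - 49 + 1/16)² = (-755/16)² = 570025/256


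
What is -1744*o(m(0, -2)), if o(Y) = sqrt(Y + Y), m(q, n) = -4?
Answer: -3488*I*sqrt(2) ≈ -4932.8*I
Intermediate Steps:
o(Y) = sqrt(2)*sqrt(Y) (o(Y) = sqrt(2*Y) = sqrt(2)*sqrt(Y))
-1744*o(m(0, -2)) = -1744*sqrt(2)*sqrt(-4) = -1744*sqrt(2)*2*I = -3488*I*sqrt(2)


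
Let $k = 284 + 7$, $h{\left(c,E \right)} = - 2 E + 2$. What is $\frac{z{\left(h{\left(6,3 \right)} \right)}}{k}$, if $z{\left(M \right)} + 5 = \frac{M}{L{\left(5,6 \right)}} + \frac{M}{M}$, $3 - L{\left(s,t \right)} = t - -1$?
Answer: $- \frac{1}{97} \approx -0.010309$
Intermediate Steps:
$h{\left(c,E \right)} = 2 - 2 E$
$L{\left(s,t \right)} = 2 - t$ ($L{\left(s,t \right)} = 3 - \left(t - -1\right) = 3 - \left(t + 1\right) = 3 - \left(1 + t\right) = 2 - t$)
$z{\left(M \right)} = -4 - \frac{M}{4}$ ($z{\left(M \right)} = -5 + \left(\frac{M}{2 - 6} + \frac{M}{M}\right) = -5 + \left(\frac{M}{2 - 6} + 1\right) = -5 + \left(\frac{M}{-4} + 1\right) = -5 + \left(M \left(- \frac{1}{4}\right) + 1\right) = -5 - \left(-1 + \frac{M}{4}\right) = -4 - \frac{M}{4}$)
$k = 291$
$\frac{z{\left(h{\left(6,3 \right)} \right)}}{k} = \frac{-4 - \frac{2 - 6}{4}}{291} = \left(-4 - \frac{2 - 6}{4}\right) \frac{1}{291} = \left(-4 - -1\right) \frac{1}{291} = \left(-4 + 1\right) \frac{1}{291} = \left(-3\right) \frac{1}{291} = - \frac{1}{97}$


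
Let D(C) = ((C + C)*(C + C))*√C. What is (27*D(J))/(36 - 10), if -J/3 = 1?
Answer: 486*I*√3/13 ≈ 64.752*I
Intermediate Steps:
J = -3 (J = -3*1 = -3)
D(C) = 4*C^(5/2) (D(C) = ((2*C)*(2*C))*√C = (4*C²)*√C = 4*C^(5/2))
(27*D(J))/(36 - 10) = (27*(4*(-3)^(5/2)))/(36 - 10) = (27*(4*(9*I*√3)))/26 = (27*(36*I*√3))*(1/26) = (972*I*√3)*(1/26) = 486*I*√3/13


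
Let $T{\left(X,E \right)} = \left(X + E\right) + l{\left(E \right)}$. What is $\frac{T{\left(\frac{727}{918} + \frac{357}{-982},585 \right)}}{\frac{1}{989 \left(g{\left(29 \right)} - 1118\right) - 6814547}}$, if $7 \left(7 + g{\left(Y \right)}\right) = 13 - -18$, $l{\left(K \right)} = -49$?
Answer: $- \frac{2234914863446465}{525861} \approx -4.25 \cdot 10^{9}$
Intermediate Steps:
$g{\left(Y \right)} = - \frac{18}{7}$ ($g{\left(Y \right)} = -7 + \frac{13 - -18}{7} = -7 + \frac{13 + 18}{7} = -7 + \frac{1}{7} \cdot 31 = -7 + \frac{31}{7} = - \frac{18}{7}$)
$T{\left(X,E \right)} = -49 + E + X$ ($T{\left(X,E \right)} = \left(X + E\right) - 49 = \left(E + X\right) - 49 = -49 + E + X$)
$\frac{T{\left(\frac{727}{918} + \frac{357}{-982},585 \right)}}{\frac{1}{989 \left(g{\left(29 \right)} - 1118\right) - 6814547}} = \frac{-49 + 585 + \left(\frac{727}{918} + \frac{357}{-982}\right)}{\frac{1}{989 \left(- \frac{18}{7} - 1118\right) - 6814547}} = \frac{-49 + 585 + \left(727 \cdot \frac{1}{918} + 357 \left(- \frac{1}{982}\right)\right)}{\frac{1}{989 \left(- \frac{7844}{7}\right) - 6814547}} = \frac{-49 + 585 + \left(\frac{727}{918} - \frac{357}{982}\right)}{\frac{1}{- \frac{7757716}{7} - 6814547}} = \frac{-49 + 585 + \frac{96547}{225369}}{\frac{1}{- \frac{55459545}{7}}} = \frac{120894331}{225369 \left(- \frac{7}{55459545}\right)} = \frac{120894331}{225369} \left(- \frac{55459545}{7}\right) = - \frac{2234914863446465}{525861}$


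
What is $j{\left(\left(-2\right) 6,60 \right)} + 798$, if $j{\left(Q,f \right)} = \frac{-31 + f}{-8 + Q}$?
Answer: $\frac{15931}{20} \approx 796.55$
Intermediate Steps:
$j{\left(Q,f \right)} = \frac{-31 + f}{-8 + Q}$
$j{\left(\left(-2\right) 6,60 \right)} + 798 = \frac{-31 + 60}{-8 - 12} + 798 = \frac{1}{-8 - 12} \cdot 29 + 798 = \frac{1}{-20} \cdot 29 + 798 = \left(- \frac{1}{20}\right) 29 + 798 = - \frac{29}{20} + 798 = \frac{15931}{20}$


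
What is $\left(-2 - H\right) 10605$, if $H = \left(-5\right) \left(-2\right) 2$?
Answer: $-233310$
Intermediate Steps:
$H = 20$ ($H = 10 \cdot 2 = 20$)
$\left(-2 - H\right) 10605 = \left(-2 - 20\right) 10605 = \left(-22\right) 10605 = -233310$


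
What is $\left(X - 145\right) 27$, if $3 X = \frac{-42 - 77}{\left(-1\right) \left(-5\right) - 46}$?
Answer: $- \frac{159444}{41} \approx -3888.9$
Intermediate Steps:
$X = \frac{119}{123}$ ($X = \frac{\left(-42 - 77\right) \frac{1}{\left(-1\right) \left(-5\right) - 46}}{3} = \frac{\left(-119\right) \frac{1}{5 - 46}}{3} = \frac{\left(-119\right) \frac{1}{-41}}{3} = \frac{\left(-119\right) \left(- \frac{1}{41}\right)}{3} = \frac{1}{3} \cdot \frac{119}{41} = \frac{119}{123} \approx 0.96748$)
$\left(X - 145\right) 27 = \left(\frac{119}{123} - 145\right) 27 = \left(- \frac{17716}{123}\right) 27 = - \frac{159444}{41}$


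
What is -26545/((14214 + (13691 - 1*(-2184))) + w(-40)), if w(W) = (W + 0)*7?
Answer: -26545/29809 ≈ -0.89050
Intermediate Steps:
w(W) = 7*W (w(W) = W*7 = 7*W)
-26545/((14214 + (13691 - 1*(-2184))) + w(-40)) = -26545/((14214 + (13691 - 1*(-2184))) + 7*(-40)) = -26545/((14214 + (13691 + 2184)) - 280) = -26545/((14214 + 15875) - 280) = -26545/(30089 - 280) = -26545/29809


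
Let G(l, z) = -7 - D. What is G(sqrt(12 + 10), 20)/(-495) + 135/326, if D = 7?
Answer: 71389/161370 ≈ 0.44239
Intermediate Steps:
G(l, z) = -14 (G(l, z) = -7 - 1*7 = -7 - 7 = -14)
G(sqrt(12 + 10), 20)/(-495) + 135/326 = -14/(-495) + 135/326 = -14*(-1/495) + 135*(1/326) = 14/495 + 135/326 = 71389/161370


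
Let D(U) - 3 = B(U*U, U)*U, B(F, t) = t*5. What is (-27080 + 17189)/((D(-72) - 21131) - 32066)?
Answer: 9891/27274 ≈ 0.36265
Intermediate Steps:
B(F, t) = 5*t
D(U) = 3 + 5*U² (D(U) = 3 + (5*U)*U = 3 + 5*U²)
(-27080 + 17189)/((D(-72) - 21131) - 32066) = (-27080 + 17189)/(((3 + 5*(-72)²) - 21131) - 32066) = -9891/(((3 + 5*5184) - 21131) - 32066) = -9891/(((3 + 25920) - 21131) - 32066) = -9891/((25923 - 21131) - 32066) = -9891/(4792 - 32066) = -9891/(-27274) = -9891*(-1/27274) = 9891/27274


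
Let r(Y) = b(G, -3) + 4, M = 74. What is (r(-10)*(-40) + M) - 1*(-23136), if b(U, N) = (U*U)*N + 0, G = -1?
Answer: 23170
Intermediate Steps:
b(U, N) = N*U**2 (b(U, N) = U**2*N + 0 = N*U**2 + 0 = N*U**2)
r(Y) = 1 (r(Y) = -3*(-1)**2 + 4 = -3*1 + 4 = -3 + 4 = 1)
(r(-10)*(-40) + M) - 1*(-23136) = (1*(-40) + 74) - 1*(-23136) = (-40 + 74) + 23136 = 34 + 23136 = 23170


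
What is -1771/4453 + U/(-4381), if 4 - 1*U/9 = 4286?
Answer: 163850963/19508593 ≈ 8.3989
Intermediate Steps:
U = -38538 (U = 36 - 9*4286 = 36 - 38574 = -38538)
-1771/4453 + U/(-4381) = -1771/4453 - 38538/(-4381) = -1771*1/4453 - 38538*(-1/4381) = -1771/4453 + 38538/4381 = 163850963/19508593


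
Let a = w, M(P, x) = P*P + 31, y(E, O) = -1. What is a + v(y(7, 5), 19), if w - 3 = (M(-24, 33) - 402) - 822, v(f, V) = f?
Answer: -615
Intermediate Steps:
M(P, x) = 31 + P² (M(P, x) = P² + 31 = 31 + P²)
w = -614 (w = 3 + (((31 + (-24)²) - 402) - 822) = 3 + (((31 + 576) - 402) - 822) = 3 + ((607 - 402) - 822) = 3 + (205 - 822) = 3 - 617 = -614)
a = -614
a + v(y(7, 5), 19) = -614 - 1 = -615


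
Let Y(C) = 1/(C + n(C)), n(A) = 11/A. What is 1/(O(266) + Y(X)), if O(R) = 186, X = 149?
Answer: 22212/4131581 ≈ 0.0053762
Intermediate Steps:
Y(C) = 1/(C + 11/C)
1/(O(266) + Y(X)) = 1/(186 + 149/(11 + 149²)) = 1/(186 + 149/(11 + 22201)) = 1/(186 + 149/22212) = 1/(4131581/22212) = 22212/4131581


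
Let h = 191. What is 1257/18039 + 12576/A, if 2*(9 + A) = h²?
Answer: 23788139/31321717 ≈ 0.75948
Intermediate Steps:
A = 36463/2 (A = -9 + (½)*191² = -9 + (½)*36481 = -9 + 36481/2 = 36463/2 ≈ 18232.)
1257/18039 + 12576/A = 1257/18039 + 12576/(36463/2) = 1257*(1/18039) + 12576*(2/36463) = 419/6013 + 25152/36463 = 23788139/31321717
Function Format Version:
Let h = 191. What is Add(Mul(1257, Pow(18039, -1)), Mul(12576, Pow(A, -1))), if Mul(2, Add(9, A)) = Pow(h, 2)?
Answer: Rational(23788139, 31321717) ≈ 0.75948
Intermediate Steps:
A = Rational(36463, 2) (A = Add(-9, Mul(Rational(1, 2), Pow(191, 2))) = Add(-9, Mul(Rational(1, 2), 36481)) = Add(-9, Rational(36481, 2)) = Rational(36463, 2) ≈ 18232.)
Add(Mul(1257, Pow(18039, -1)), Mul(12576, Pow(A, -1))) = Add(Mul(1257, Pow(18039, -1)), Mul(12576, Pow(Rational(36463, 2), -1))) = Add(Mul(1257, Rational(1, 18039)), Mul(12576, Rational(2, 36463))) = Add(Rational(419, 6013), Rational(25152, 36463)) = Rational(23788139, 31321717)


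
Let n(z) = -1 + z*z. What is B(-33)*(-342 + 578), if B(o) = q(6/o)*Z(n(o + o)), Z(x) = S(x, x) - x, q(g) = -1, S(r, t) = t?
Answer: 0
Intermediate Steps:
n(z) = -1 + z**2
Z(x) = 0 (Z(x) = x - x = 0)
B(o) = 0 (B(o) = -1*0 = 0)
B(-33)*(-342 + 578) = 0*(-342 + 578) = 0*236 = 0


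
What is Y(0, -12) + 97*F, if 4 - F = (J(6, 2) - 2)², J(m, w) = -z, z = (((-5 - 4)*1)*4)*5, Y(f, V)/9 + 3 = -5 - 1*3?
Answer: -3073059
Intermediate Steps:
Y(f, V) = -99 (Y(f, V) = -27 + 9*(-5 - 1*3) = -27 + 9*(-5 - 3) = -27 + 9*(-8) = -27 - 72 = -99)
z = -180 (z = (-9*1*4)*5 = -9*4*5 = -36*5 = -180)
J(m, w) = 180 (J(m, w) = -1*(-180) = 180)
F = -31680 (F = 4 - (180 - 2)² = 4 - 1*178² = 4 - 1*31684 = 4 - 31684 = -31680)
Y(0, -12) + 97*F = -99 + 97*(-31680) = -99 - 3072960 = -3073059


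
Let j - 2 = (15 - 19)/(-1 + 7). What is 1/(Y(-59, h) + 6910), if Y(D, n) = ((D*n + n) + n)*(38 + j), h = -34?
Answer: 1/83138 ≈ 1.2028e-5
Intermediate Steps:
j = 4/3 (j = 2 + (15 - 19)/(-1 + 7) = 2 - 4/6 = 2 - 4*⅙ = 2 - ⅔ = 4/3 ≈ 1.3333)
Y(D, n) = 236*n/3 + 118*D*n/3 (Y(D, n) = ((D*n + n) + n)*(38 + 4/3) = ((n + D*n) + n)*(118/3) = (2*n + D*n)*(118/3) = 236*n/3 + 118*D*n/3)
1/(Y(-59, h) + 6910) = 1/((118/3)*(-34)*(2 - 59) + 6910) = 1/((118/3)*(-34)*(-57) + 6910) = 1/(76228 + 6910) = 1/83138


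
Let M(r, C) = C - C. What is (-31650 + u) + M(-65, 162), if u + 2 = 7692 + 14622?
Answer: -9338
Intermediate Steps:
u = 22312 (u = -2 + (7692 + 14622) = -2 + 22314 = 22312)
M(r, C) = 0
(-31650 + u) + M(-65, 162) = (-31650 + 22312) + 0 = -9338 + 0 = -9338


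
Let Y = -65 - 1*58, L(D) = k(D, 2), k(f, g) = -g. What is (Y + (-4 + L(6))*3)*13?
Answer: -1833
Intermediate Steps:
L(D) = -2 (L(D) = -1*2 = -2)
Y = -123 (Y = -65 - 58 = -123)
(Y + (-4 + L(6))*3)*13 = (-123 + (-4 - 2)*3)*13 = (-123 - 6*3)*13 = (-123 - 18)*13 = -141*13 = -1833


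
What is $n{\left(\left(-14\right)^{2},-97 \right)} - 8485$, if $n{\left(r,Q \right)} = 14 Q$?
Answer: $-9843$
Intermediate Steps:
$n{\left(\left(-14\right)^{2},-97 \right)} - 8485 = 14 \left(-97\right) - 8485 = -1358 - 8485 = -9843$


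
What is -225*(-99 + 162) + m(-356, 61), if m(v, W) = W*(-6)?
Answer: -14541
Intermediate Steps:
m(v, W) = -6*W
-225*(-99 + 162) + m(-356, 61) = -225*(-99 + 162) - 6*61 = -225*63 - 366 = -14175 - 366 = -14541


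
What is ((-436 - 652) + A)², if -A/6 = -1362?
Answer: 50183056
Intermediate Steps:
A = 8172 (A = -6*(-1362) = 8172)
((-436 - 652) + A)² = ((-436 - 652) + 8172)² = (-1088 + 8172)² = 7084² = 50183056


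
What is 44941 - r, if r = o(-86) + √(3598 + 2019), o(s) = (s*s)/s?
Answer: 45027 - √5617 ≈ 44952.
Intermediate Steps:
o(s) = s (o(s) = s²/s = s)
r = -86 + √5617 (r = -86 + √(3598 + 2019) = -86 + √5617 ≈ -11.053)
44941 - r = 44941 - (-86 + √5617) = 44941 + (86 - √5617) = 45027 - √5617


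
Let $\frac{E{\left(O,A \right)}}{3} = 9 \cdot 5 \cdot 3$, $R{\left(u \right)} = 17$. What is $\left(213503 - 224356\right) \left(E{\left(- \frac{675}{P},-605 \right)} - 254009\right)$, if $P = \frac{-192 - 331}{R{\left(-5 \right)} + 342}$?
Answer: $2752364212$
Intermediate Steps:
$P = - \frac{523}{359}$ ($P = \frac{-192 - 331}{17 + 342} = - \frac{523}{359} \approx -1.4568$)
$E{\left(O,A \right)} = 405$ ($E{\left(O,A \right)} = 3 \cdot 9 \cdot 5 \cdot 3 = 3 \cdot 45 \cdot 3 = 3 \cdot 135 = 405$)
$\left(213503 - 224356\right) \left(E{\left(- \frac{675}{P},-605 \right)} - 254009\right) = \left(213503 - 224356\right) \left(405 - 254009\right) = \left(-10853\right) \left(-253604\right) = 2752364212$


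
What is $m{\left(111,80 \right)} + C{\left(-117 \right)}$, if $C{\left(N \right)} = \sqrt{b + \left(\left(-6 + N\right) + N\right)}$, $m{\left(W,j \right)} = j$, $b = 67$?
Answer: $80 + i \sqrt{173} \approx 80.0 + 13.153 i$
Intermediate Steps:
$C{\left(N \right)} = \sqrt{61 + 2 N}$ ($C{\left(N \right)} = \sqrt{67 + \left(\left(-6 + N\right) + N\right)} = \sqrt{67 + \left(-6 + 2 N\right)} = \sqrt{61 + 2 N}$)
$m{\left(111,80 \right)} + C{\left(-117 \right)} = 80 + \sqrt{61 + 2 \left(-117\right)} = 80 + \sqrt{61 - 234} = 80 + \sqrt{-173} = 80 + i \sqrt{173}$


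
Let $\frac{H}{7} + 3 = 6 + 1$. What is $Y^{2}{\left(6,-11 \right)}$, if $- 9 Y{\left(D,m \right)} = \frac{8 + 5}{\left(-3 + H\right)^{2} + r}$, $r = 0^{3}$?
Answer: $\frac{169}{31640625} \approx 5.3412 \cdot 10^{-6}$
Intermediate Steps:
$H = 28$ ($H = -21 + 7 \left(6 + 1\right) = -21 + 7 \cdot 7 = -21 + 49 = 28$)
$r = 0$
$Y{\left(D,m \right)} = - \frac{13}{5625}$ ($Y{\left(D,m \right)} = - \frac{\left(8 + 5\right) \frac{1}{\left(-3 + 28\right)^{2} + 0}}{9} = - \frac{13 \frac{1}{25^{2} + 0}}{9} = - \frac{13 \frac{1}{625 + 0}}{9} = - \frac{13 \cdot \frac{1}{625}}{9} = \left(- \frac{1}{9}\right) \frac{13}{625} = - \frac{13}{5625}$)
$Y^{2}{\left(6,-11 \right)} = \left(- \frac{13}{5625}\right)^{2} = \frac{169}{31640625}$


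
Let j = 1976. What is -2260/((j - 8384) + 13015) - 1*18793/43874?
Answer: -223320591/289875518 ≈ -0.77040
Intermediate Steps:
-2260/((j - 8384) + 13015) - 1*18793/43874 = -2260/((1976 - 8384) + 13015) - 1*18793/43874 = -2260/(-6408 + 13015) - 18793*1/43874 = -2260/6607 - 18793/43874 = -223320591/289875518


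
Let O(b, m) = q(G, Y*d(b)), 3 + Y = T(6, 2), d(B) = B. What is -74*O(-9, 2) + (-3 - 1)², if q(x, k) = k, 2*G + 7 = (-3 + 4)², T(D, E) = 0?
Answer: -1982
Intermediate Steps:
Y = -3 (Y = -3 + 0 = -3)
G = -3 (G = -7/2 + (-3 + 4)²/2 = -7/2 + (½)*1² = -7/2 + (½)*1 = -7/2 + ½ = -3)
O(b, m) = -3*b
-74*O(-9, 2) + (-3 - 1)² = -(-222)*(-9) + (-3 - 1)² = -74*27 + (-4)² = -1998 + 16 = -1982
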